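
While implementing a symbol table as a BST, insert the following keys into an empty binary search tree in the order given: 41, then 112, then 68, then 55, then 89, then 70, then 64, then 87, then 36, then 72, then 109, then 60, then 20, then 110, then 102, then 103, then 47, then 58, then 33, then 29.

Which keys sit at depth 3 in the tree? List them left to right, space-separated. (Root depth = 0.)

33 55 89

Resulting structure (node: left, right):
  41: L=36, R=112
  112: L=68, R=–
  68: L=55, R=89
  55: L=47, R=64
  89: L=70, R=109
  70: L=–, R=87
  64: L=60, R=–
  87: L=72, R=–
  36: L=20, R=–
  72: L=–, R=–
  109: L=102, R=110
  60: L=58, R=–
  20: L=–, R=33
  110: L=–, R=–
  102: L=–, R=103
  103: L=–, R=–
  47: L=–, R=–
  58: L=–, R=–
  33: L=29, R=–
  29: L=–, R=–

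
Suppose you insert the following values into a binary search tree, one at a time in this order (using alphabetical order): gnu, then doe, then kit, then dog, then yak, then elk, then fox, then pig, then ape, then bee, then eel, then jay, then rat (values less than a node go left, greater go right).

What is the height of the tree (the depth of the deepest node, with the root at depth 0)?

gnu: root
doe: left child of gnu (depth 1)
kit: right child of gnu (depth 1)
dog: right child of doe (depth 2)
yak: right child of kit (depth 2)
elk: right child of dog (depth 3)
fox: right child of elk (depth 4)
pig: left child of yak (depth 3)
ape: left child of doe (depth 2)
bee: right child of ape (depth 3)
eel: left child of elk (depth 4)
jay: left child of kit (depth 2)
rat: right child of pig (depth 4)

The deepest node is fox at depth 4.

4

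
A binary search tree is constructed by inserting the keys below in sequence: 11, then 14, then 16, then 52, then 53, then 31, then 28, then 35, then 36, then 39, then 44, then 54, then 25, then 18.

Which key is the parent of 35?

11: root
14: right child of 11 (depth 1)
16: right child of 14 (depth 2)
52: right child of 16 (depth 3)
53: right child of 52 (depth 4)
31: left child of 52 (depth 4)
28: left child of 31 (depth 5)
35: right child of 31 (depth 5)
36: right child of 35 (depth 6)
39: right child of 36 (depth 7)
44: right child of 39 (depth 8)
54: right child of 53 (depth 5)
25: left child of 28 (depth 6)
18: left child of 25 (depth 7)

31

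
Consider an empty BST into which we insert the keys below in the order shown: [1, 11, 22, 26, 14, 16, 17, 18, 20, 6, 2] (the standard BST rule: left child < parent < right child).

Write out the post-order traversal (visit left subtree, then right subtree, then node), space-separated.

2 6 20 18 17 16 14 26 22 11 1

Resulting structure (node: left, right):
  1: L=–, R=11
  11: L=6, R=22
  22: L=14, R=26
  26: L=–, R=–
  14: L=–, R=16
  16: L=–, R=17
  17: L=–, R=18
  18: L=–, R=20
  20: L=–, R=–
  6: L=2, R=–
  2: L=–, R=–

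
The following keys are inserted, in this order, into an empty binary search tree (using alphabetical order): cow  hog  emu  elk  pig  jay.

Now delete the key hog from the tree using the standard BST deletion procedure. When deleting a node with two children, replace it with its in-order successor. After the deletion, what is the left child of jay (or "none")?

emu

Resulting structure (node: left, right):
  cow: L=–, R=hog
  hog: L=emu, R=pig
  emu: L=elk, R=–
  elk: L=–, R=–
  pig: L=jay, R=–
  jay: L=–, R=–

Delete hog (two children — replace with in-order successor).
After deletion, jay's left child: emu.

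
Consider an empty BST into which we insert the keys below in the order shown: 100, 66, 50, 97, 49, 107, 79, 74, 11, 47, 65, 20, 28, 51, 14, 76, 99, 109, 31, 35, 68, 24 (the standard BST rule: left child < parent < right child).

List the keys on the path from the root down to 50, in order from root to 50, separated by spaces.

100 66 50

Resulting structure (node: left, right):
  100: L=66, R=107
  66: L=50, R=97
  50: L=49, R=65
  97: L=79, R=99
  49: L=11, R=–
  107: L=–, R=109
  79: L=74, R=–
  74: L=68, R=76
  11: L=–, R=47
  47: L=20, R=–
  65: L=51, R=–
  20: L=14, R=28
  28: L=24, R=31
  51: L=–, R=–
  14: L=–, R=–
  76: L=–, R=–
  99: L=–, R=–
  109: L=–, R=–
  31: L=–, R=35
  35: L=–, R=–
  68: L=–, R=–
  24: L=–, R=–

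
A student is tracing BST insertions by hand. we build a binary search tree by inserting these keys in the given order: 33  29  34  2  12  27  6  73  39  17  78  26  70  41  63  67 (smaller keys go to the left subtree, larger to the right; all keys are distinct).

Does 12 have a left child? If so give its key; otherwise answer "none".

6

Insert 33: tree is empty, so 33 becomes the root.
Insert 29: 29 < 33 → go left. Place as left child of 33.
Insert 34: 34 > 33 → go right. Place as right child of 33.
Insert 2: 2 < 33 → go left; 2 < 29 → go left. Place as left child of 29.
Insert 12: 12 < 33 → go left; 12 < 29 → go left; 12 > 2 → go right. Place as right child of 2.
Insert 27: 27 < 33 → go left; 27 < 29 → go left; 27 > 2 → go right; 27 > 12 → go right. Place as right child of 12.
Insert 6: 6 < 33 → go left; 6 < 29 → go left; 6 > 2 → go right; 6 < 12 → go left. Place as left child of 12.
Insert 73: 73 > 33 → go right; 73 > 34 → go right. Place as right child of 34.
Insert 39: 39 > 33 → go right; 39 > 34 → go right; 39 < 73 → go left. Place as left child of 73.
Insert 17: 17 < 33 → go left; 17 < 29 → go left; 17 > 2 → go right; 17 > 12 → go right; 17 < 27 → go left. Place as left child of 27.
Insert 78: 78 > 33 → go right; 78 > 34 → go right; 78 > 73 → go right. Place as right child of 73.
Insert 26: 26 < 33 → go left; 26 < 29 → go left; 26 > 2 → go right; 26 > 12 → go right; 26 < 27 → go left; 26 > 17 → go right. Place as right child of 17.
Insert 70: 70 > 33 → go right; 70 > 34 → go right; 70 < 73 → go left; 70 > 39 → go right. Place as right child of 39.
Insert 41: 41 > 33 → go right; 41 > 34 → go right; 41 < 73 → go left; 41 > 39 → go right; 41 < 70 → go left. Place as left child of 70.
Insert 63: 63 > 33 → go right; 63 > 34 → go right; 63 < 73 → go left; 63 > 39 → go right; 63 < 70 → go left; 63 > 41 → go right. Place as right child of 41.
Insert 67: 67 > 33 → go right; 67 > 34 → go right; 67 < 73 → go left; 67 > 39 → go right; 67 < 70 → go left; 67 > 41 → go right; 67 > 63 → go right. Place as right child of 63.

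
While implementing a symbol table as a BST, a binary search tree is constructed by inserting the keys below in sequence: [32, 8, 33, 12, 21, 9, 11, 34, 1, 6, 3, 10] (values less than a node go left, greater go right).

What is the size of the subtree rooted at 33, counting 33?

2

Insert 32: tree is empty, so 32 becomes the root.
Insert 8: 8 < 32 → go left. Place as left child of 32.
Insert 33: 33 > 32 → go right. Place as right child of 32.
Insert 12: 12 < 32 → go left; 12 > 8 → go right. Place as right child of 8.
Insert 21: 21 < 32 → go left; 21 > 8 → go right; 21 > 12 → go right. Place as right child of 12.
Insert 9: 9 < 32 → go left; 9 > 8 → go right; 9 < 12 → go left. Place as left child of 12.
Insert 11: 11 < 32 → go left; 11 > 8 → go right; 11 < 12 → go left; 11 > 9 → go right. Place as right child of 9.
Insert 34: 34 > 32 → go right; 34 > 33 → go right. Place as right child of 33.
Insert 1: 1 < 32 → go left; 1 < 8 → go left. Place as left child of 8.
Insert 6: 6 < 32 → go left; 6 < 8 → go left; 6 > 1 → go right. Place as right child of 1.
Insert 3: 3 < 32 → go left; 3 < 8 → go left; 3 > 1 → go right; 3 < 6 → go left. Place as left child of 6.
Insert 10: 10 < 32 → go left; 10 > 8 → go right; 10 < 12 → go left; 10 > 9 → go right; 10 < 11 → go left. Place as left child of 11.

Subtree rooted at 33 contains: 33, 34 — 2 nodes.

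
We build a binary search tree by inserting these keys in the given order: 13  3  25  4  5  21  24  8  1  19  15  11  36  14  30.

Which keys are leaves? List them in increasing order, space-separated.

1 11 14 24 30

13: root
3: left child of 13 (depth 1)
25: right child of 13 (depth 1)
4: right child of 3 (depth 2)
5: right child of 4 (depth 3)
21: left child of 25 (depth 2)
24: right child of 21 (depth 3)
8: right child of 5 (depth 4)
1: left child of 3 (depth 2)
19: left child of 21 (depth 3)
15: left child of 19 (depth 4)
11: right child of 8 (depth 5)
36: right child of 25 (depth 2)
14: left child of 15 (depth 5)
30: left child of 36 (depth 3)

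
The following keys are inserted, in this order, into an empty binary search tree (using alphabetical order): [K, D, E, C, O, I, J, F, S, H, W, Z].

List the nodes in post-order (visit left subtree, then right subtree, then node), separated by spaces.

C H F J I E D Z W S O K

Insert K: tree is empty, so K becomes the root.
Insert D: D < K → go left. Place as left child of K.
Insert E: E < K → go left; E > D → go right. Place as right child of D.
Insert C: C < K → go left; C < D → go left. Place as left child of D.
Insert O: O > K → go right. Place as right child of K.
Insert I: I < K → go left; I > D → go right; I > E → go right. Place as right child of E.
Insert J: J < K → go left; J > D → go right; J > E → go right; J > I → go right. Place as right child of I.
Insert F: F < K → go left; F > D → go right; F > E → go right; F < I → go left. Place as left child of I.
Insert S: S > K → go right; S > O → go right. Place as right child of O.
Insert H: H < K → go left; H > D → go right; H > E → go right; H < I → go left; H > F → go right. Place as right child of F.
Insert W: W > K → go right; W > O → go right; W > S → go right. Place as right child of S.
Insert Z: Z > K → go right; Z > O → go right; Z > S → go right; Z > W → go right. Place as right child of W.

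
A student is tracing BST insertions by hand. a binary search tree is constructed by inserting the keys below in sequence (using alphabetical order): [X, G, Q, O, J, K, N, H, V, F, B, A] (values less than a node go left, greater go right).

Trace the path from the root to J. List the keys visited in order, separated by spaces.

X G Q O J

Insert X: tree is empty, so X becomes the root.
Insert G: G < X → go left. Place as left child of X.
Insert Q: Q < X → go left; Q > G → go right. Place as right child of G.
Insert O: O < X → go left; O > G → go right; O < Q → go left. Place as left child of Q.
Insert J: J < X → go left; J > G → go right; J < Q → go left; J < O → go left. Place as left child of O.
Insert K: K < X → go left; K > G → go right; K < Q → go left; K < O → go left; K > J → go right. Place as right child of J.
Insert N: N < X → go left; N > G → go right; N < Q → go left; N < O → go left; N > J → go right; N > K → go right. Place as right child of K.
Insert H: H < X → go left; H > G → go right; H < Q → go left; H < O → go left; H < J → go left. Place as left child of J.
Insert V: V < X → go left; V > G → go right; V > Q → go right. Place as right child of Q.
Insert F: F < X → go left; F < G → go left. Place as left child of G.
Insert B: B < X → go left; B < G → go left; B < F → go left. Place as left child of F.
Insert A: A < X → go left; A < G → go left; A < F → go left; A < B → go left. Place as left child of B.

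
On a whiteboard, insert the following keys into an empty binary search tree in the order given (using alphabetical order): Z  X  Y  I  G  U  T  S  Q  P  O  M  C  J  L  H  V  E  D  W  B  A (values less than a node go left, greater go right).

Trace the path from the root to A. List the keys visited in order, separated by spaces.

Z: root
X: left child of Z (depth 1)
Y: right child of X (depth 2)
I: left child of X (depth 2)
G: left child of I (depth 3)
U: right child of I (depth 3)
T: left child of U (depth 4)
S: left child of T (depth 5)
Q: left child of S (depth 6)
P: left child of Q (depth 7)
O: left child of P (depth 8)
M: left child of O (depth 9)
C: left child of G (depth 4)
J: left child of M (depth 10)
L: right child of J (depth 11)
H: right child of G (depth 4)
V: right child of U (depth 4)
E: right child of C (depth 5)
D: left child of E (depth 6)
W: right child of V (depth 5)
B: left child of C (depth 5)
A: left child of B (depth 6)

Z X I G C B A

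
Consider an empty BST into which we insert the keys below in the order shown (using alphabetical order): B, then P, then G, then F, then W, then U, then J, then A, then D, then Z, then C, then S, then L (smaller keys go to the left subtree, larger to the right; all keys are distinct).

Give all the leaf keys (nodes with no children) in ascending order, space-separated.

Insert B: tree is empty, so B becomes the root.
Insert P: P > B → go right. Place as right child of B.
Insert G: G > B → go right; G < P → go left. Place as left child of P.
Insert F: F > B → go right; F < P → go left; F < G → go left. Place as left child of G.
Insert W: W > B → go right; W > P → go right. Place as right child of P.
Insert U: U > B → go right; U > P → go right; U < W → go left. Place as left child of W.
Insert J: J > B → go right; J < P → go left; J > G → go right. Place as right child of G.
Insert A: A < B → go left. Place as left child of B.
Insert D: D > B → go right; D < P → go left; D < G → go left; D < F → go left. Place as left child of F.
Insert Z: Z > B → go right; Z > P → go right; Z > W → go right. Place as right child of W.
Insert C: C > B → go right; C < P → go left; C < G → go left; C < F → go left; C < D → go left. Place as left child of D.
Insert S: S > B → go right; S > P → go right; S < W → go left; S < U → go left. Place as left child of U.
Insert L: L > B → go right; L < P → go left; L > G → go right; L > J → go right. Place as right child of J.

A C L S Z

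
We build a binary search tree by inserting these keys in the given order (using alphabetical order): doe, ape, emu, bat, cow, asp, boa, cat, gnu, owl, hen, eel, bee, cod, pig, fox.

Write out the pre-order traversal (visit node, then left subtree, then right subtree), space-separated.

doe: root
ape: left child of doe (depth 1)
emu: right child of doe (depth 1)
bat: right child of ape (depth 2)
cow: right child of bat (depth 3)
asp: left child of bat (depth 3)
boa: left child of cow (depth 4)
cat: right child of boa (depth 5)
gnu: right child of emu (depth 2)
owl: right child of gnu (depth 3)
hen: left child of owl (depth 4)
eel: left child of emu (depth 2)
bee: left child of boa (depth 5)
cod: right child of cat (depth 6)
pig: right child of owl (depth 4)
fox: left child of gnu (depth 3)

doe ape bat asp cow boa bee cat cod emu eel gnu fox owl hen pig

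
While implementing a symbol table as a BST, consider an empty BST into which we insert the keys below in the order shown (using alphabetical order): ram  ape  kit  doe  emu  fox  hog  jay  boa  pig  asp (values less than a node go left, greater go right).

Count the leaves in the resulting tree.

3

Insert ram: tree is empty, so ram becomes the root.
Insert ape: ape < ram → go left. Place as left child of ram.
Insert kit: kit < ram → go left; kit > ape → go right. Place as right child of ape.
Insert doe: doe < ram → go left; doe > ape → go right; doe < kit → go left. Place as left child of kit.
Insert emu: emu < ram → go left; emu > ape → go right; emu < kit → go left; emu > doe → go right. Place as right child of doe.
Insert fox: fox < ram → go left; fox > ape → go right; fox < kit → go left; fox > doe → go right; fox > emu → go right. Place as right child of emu.
Insert hog: hog < ram → go left; hog > ape → go right; hog < kit → go left; hog > doe → go right; hog > emu → go right; hog > fox → go right. Place as right child of fox.
Insert jay: jay < ram → go left; jay > ape → go right; jay < kit → go left; jay > doe → go right; jay > emu → go right; jay > fox → go right; jay > hog → go right. Place as right child of hog.
Insert boa: boa < ram → go left; boa > ape → go right; boa < kit → go left; boa < doe → go left. Place as left child of doe.
Insert pig: pig < ram → go left; pig > ape → go right; pig > kit → go right. Place as right child of kit.
Insert asp: asp < ram → go left; asp > ape → go right; asp < kit → go left; asp < doe → go left; asp < boa → go left. Place as left child of boa.

Leaves: asp, jay, pig — 3 in total.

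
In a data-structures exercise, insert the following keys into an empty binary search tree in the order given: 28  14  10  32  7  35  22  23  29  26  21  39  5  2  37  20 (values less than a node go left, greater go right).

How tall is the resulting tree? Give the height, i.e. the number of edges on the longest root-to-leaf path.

5

Insert 28: tree is empty, so 28 becomes the root.
Insert 14: 14 < 28 → go left. Place as left child of 28.
Insert 10: 10 < 28 → go left; 10 < 14 → go left. Place as left child of 14.
Insert 32: 32 > 28 → go right. Place as right child of 28.
Insert 7: 7 < 28 → go left; 7 < 14 → go left; 7 < 10 → go left. Place as left child of 10.
Insert 35: 35 > 28 → go right; 35 > 32 → go right. Place as right child of 32.
Insert 22: 22 < 28 → go left; 22 > 14 → go right. Place as right child of 14.
Insert 23: 23 < 28 → go left; 23 > 14 → go right; 23 > 22 → go right. Place as right child of 22.
Insert 29: 29 > 28 → go right; 29 < 32 → go left. Place as left child of 32.
Insert 26: 26 < 28 → go left; 26 > 14 → go right; 26 > 22 → go right; 26 > 23 → go right. Place as right child of 23.
Insert 21: 21 < 28 → go left; 21 > 14 → go right; 21 < 22 → go left. Place as left child of 22.
Insert 39: 39 > 28 → go right; 39 > 32 → go right; 39 > 35 → go right. Place as right child of 35.
Insert 5: 5 < 28 → go left; 5 < 14 → go left; 5 < 10 → go left; 5 < 7 → go left. Place as left child of 7.
Insert 2: 2 < 28 → go left; 2 < 14 → go left; 2 < 10 → go left; 2 < 7 → go left; 2 < 5 → go left. Place as left child of 5.
Insert 37: 37 > 28 → go right; 37 > 32 → go right; 37 > 35 → go right; 37 < 39 → go left. Place as left child of 39.
Insert 20: 20 < 28 → go left; 20 > 14 → go right; 20 < 22 → go left; 20 < 21 → go left. Place as left child of 21.

The deepest node is 2 at depth 5.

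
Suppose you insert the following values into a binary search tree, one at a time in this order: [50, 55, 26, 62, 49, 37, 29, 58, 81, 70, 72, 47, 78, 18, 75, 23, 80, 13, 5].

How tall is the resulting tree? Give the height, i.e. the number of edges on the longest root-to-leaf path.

Insert 50: tree is empty, so 50 becomes the root.
Insert 55: 55 > 50 → go right. Place as right child of 50.
Insert 26: 26 < 50 → go left. Place as left child of 50.
Insert 62: 62 > 50 → go right; 62 > 55 → go right. Place as right child of 55.
Insert 49: 49 < 50 → go left; 49 > 26 → go right. Place as right child of 26.
Insert 37: 37 < 50 → go left; 37 > 26 → go right; 37 < 49 → go left. Place as left child of 49.
Insert 29: 29 < 50 → go left; 29 > 26 → go right; 29 < 49 → go left; 29 < 37 → go left. Place as left child of 37.
Insert 58: 58 > 50 → go right; 58 > 55 → go right; 58 < 62 → go left. Place as left child of 62.
Insert 81: 81 > 50 → go right; 81 > 55 → go right; 81 > 62 → go right. Place as right child of 62.
Insert 70: 70 > 50 → go right; 70 > 55 → go right; 70 > 62 → go right; 70 < 81 → go left. Place as left child of 81.
Insert 72: 72 > 50 → go right; 72 > 55 → go right; 72 > 62 → go right; 72 < 81 → go left; 72 > 70 → go right. Place as right child of 70.
Insert 47: 47 < 50 → go left; 47 > 26 → go right; 47 < 49 → go left; 47 > 37 → go right. Place as right child of 37.
Insert 78: 78 > 50 → go right; 78 > 55 → go right; 78 > 62 → go right; 78 < 81 → go left; 78 > 70 → go right; 78 > 72 → go right. Place as right child of 72.
Insert 18: 18 < 50 → go left; 18 < 26 → go left. Place as left child of 26.
Insert 75: 75 > 50 → go right; 75 > 55 → go right; 75 > 62 → go right; 75 < 81 → go left; 75 > 70 → go right; 75 > 72 → go right; 75 < 78 → go left. Place as left child of 78.
Insert 23: 23 < 50 → go left; 23 < 26 → go left; 23 > 18 → go right. Place as right child of 18.
Insert 80: 80 > 50 → go right; 80 > 55 → go right; 80 > 62 → go right; 80 < 81 → go left; 80 > 70 → go right; 80 > 72 → go right; 80 > 78 → go right. Place as right child of 78.
Insert 13: 13 < 50 → go left; 13 < 26 → go left; 13 < 18 → go left. Place as left child of 18.
Insert 5: 5 < 50 → go left; 5 < 26 → go left; 5 < 18 → go left; 5 < 13 → go left. Place as left child of 13.

The deepest node is 75 at depth 7.

7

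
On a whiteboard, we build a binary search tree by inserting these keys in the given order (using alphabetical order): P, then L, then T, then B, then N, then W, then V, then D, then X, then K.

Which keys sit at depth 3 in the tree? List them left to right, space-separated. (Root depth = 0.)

D V X

Resulting structure (node: left, right):
  P: L=L, R=T
  L: L=B, R=N
  T: L=–, R=W
  B: L=–, R=D
  N: L=–, R=–
  W: L=V, R=X
  V: L=–, R=–
  D: L=–, R=K
  X: L=–, R=–
  K: L=–, R=–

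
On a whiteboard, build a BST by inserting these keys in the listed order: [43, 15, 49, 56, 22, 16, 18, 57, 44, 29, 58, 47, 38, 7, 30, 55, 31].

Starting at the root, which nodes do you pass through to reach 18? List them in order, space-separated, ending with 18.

43 15 22 16 18

Insert 43: tree is empty, so 43 becomes the root.
Insert 15: 15 < 43 → go left. Place as left child of 43.
Insert 49: 49 > 43 → go right. Place as right child of 43.
Insert 56: 56 > 43 → go right; 56 > 49 → go right. Place as right child of 49.
Insert 22: 22 < 43 → go left; 22 > 15 → go right. Place as right child of 15.
Insert 16: 16 < 43 → go left; 16 > 15 → go right; 16 < 22 → go left. Place as left child of 22.
Insert 18: 18 < 43 → go left; 18 > 15 → go right; 18 < 22 → go left; 18 > 16 → go right. Place as right child of 16.
Insert 57: 57 > 43 → go right; 57 > 49 → go right; 57 > 56 → go right. Place as right child of 56.
Insert 44: 44 > 43 → go right; 44 < 49 → go left. Place as left child of 49.
Insert 29: 29 < 43 → go left; 29 > 15 → go right; 29 > 22 → go right. Place as right child of 22.
Insert 58: 58 > 43 → go right; 58 > 49 → go right; 58 > 56 → go right; 58 > 57 → go right. Place as right child of 57.
Insert 47: 47 > 43 → go right; 47 < 49 → go left; 47 > 44 → go right. Place as right child of 44.
Insert 38: 38 < 43 → go left; 38 > 15 → go right; 38 > 22 → go right; 38 > 29 → go right. Place as right child of 29.
Insert 7: 7 < 43 → go left; 7 < 15 → go left. Place as left child of 15.
Insert 30: 30 < 43 → go left; 30 > 15 → go right; 30 > 22 → go right; 30 > 29 → go right; 30 < 38 → go left. Place as left child of 38.
Insert 55: 55 > 43 → go right; 55 > 49 → go right; 55 < 56 → go left. Place as left child of 56.
Insert 31: 31 < 43 → go left; 31 > 15 → go right; 31 > 22 → go right; 31 > 29 → go right; 31 < 38 → go left; 31 > 30 → go right. Place as right child of 30.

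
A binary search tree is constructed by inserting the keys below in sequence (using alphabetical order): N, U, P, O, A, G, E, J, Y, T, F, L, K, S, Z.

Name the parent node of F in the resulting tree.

N: root
U: right child of N (depth 1)
P: left child of U (depth 2)
O: left child of P (depth 3)
A: left child of N (depth 1)
G: right child of A (depth 2)
E: left child of G (depth 3)
J: right child of G (depth 3)
Y: right child of U (depth 2)
T: right child of P (depth 3)
F: right child of E (depth 4)
L: right child of J (depth 4)
K: left child of L (depth 5)
S: left child of T (depth 4)
Z: right child of Y (depth 3)

E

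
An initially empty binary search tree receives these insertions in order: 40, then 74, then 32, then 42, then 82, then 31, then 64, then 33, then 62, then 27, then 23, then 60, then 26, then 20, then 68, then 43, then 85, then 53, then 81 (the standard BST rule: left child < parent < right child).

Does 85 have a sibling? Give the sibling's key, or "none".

40: root
74: right child of 40 (depth 1)
32: left child of 40 (depth 1)
42: left child of 74 (depth 2)
82: right child of 74 (depth 2)
31: left child of 32 (depth 2)
64: right child of 42 (depth 3)
33: right child of 32 (depth 2)
62: left child of 64 (depth 4)
27: left child of 31 (depth 3)
23: left child of 27 (depth 4)
60: left child of 62 (depth 5)
26: right child of 23 (depth 5)
20: left child of 23 (depth 5)
68: right child of 64 (depth 4)
43: left child of 60 (depth 6)
85: right child of 82 (depth 3)
53: right child of 43 (depth 7)
81: left child of 82 (depth 3)

85's parent is 82; the other child of 82 is 81.

81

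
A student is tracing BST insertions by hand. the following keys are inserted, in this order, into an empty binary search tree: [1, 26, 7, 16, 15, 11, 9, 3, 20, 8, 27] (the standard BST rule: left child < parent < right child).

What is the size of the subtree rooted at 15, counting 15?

4

Insert 1: tree is empty, so 1 becomes the root.
Insert 26: 26 > 1 → go right. Place as right child of 1.
Insert 7: 7 > 1 → go right; 7 < 26 → go left. Place as left child of 26.
Insert 16: 16 > 1 → go right; 16 < 26 → go left; 16 > 7 → go right. Place as right child of 7.
Insert 15: 15 > 1 → go right; 15 < 26 → go left; 15 > 7 → go right; 15 < 16 → go left. Place as left child of 16.
Insert 11: 11 > 1 → go right; 11 < 26 → go left; 11 > 7 → go right; 11 < 16 → go left; 11 < 15 → go left. Place as left child of 15.
Insert 9: 9 > 1 → go right; 9 < 26 → go left; 9 > 7 → go right; 9 < 16 → go left; 9 < 15 → go left; 9 < 11 → go left. Place as left child of 11.
Insert 3: 3 > 1 → go right; 3 < 26 → go left; 3 < 7 → go left. Place as left child of 7.
Insert 20: 20 > 1 → go right; 20 < 26 → go left; 20 > 7 → go right; 20 > 16 → go right. Place as right child of 16.
Insert 8: 8 > 1 → go right; 8 < 26 → go left; 8 > 7 → go right; 8 < 16 → go left; 8 < 15 → go left; 8 < 11 → go left; 8 < 9 → go left. Place as left child of 9.
Insert 27: 27 > 1 → go right; 27 > 26 → go right. Place as right child of 26.

Subtree rooted at 15 contains: 15, 11, 9, 8 — 4 nodes.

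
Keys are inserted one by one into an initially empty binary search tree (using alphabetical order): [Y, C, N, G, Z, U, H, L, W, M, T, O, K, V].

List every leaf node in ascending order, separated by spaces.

K M O V Z

Y: root
C: left child of Y (depth 1)
N: right child of C (depth 2)
G: left child of N (depth 3)
Z: right child of Y (depth 1)
U: right child of N (depth 3)
H: right child of G (depth 4)
L: right child of H (depth 5)
W: right child of U (depth 4)
M: right child of L (depth 6)
T: left child of U (depth 4)
O: left child of T (depth 5)
K: left child of L (depth 6)
V: left child of W (depth 5)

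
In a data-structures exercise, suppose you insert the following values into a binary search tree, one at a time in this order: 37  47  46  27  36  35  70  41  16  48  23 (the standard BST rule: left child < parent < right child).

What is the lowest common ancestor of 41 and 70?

Insert 37: tree is empty, so 37 becomes the root.
Insert 47: 47 > 37 → go right. Place as right child of 37.
Insert 46: 46 > 37 → go right; 46 < 47 → go left. Place as left child of 47.
Insert 27: 27 < 37 → go left. Place as left child of 37.
Insert 36: 36 < 37 → go left; 36 > 27 → go right. Place as right child of 27.
Insert 35: 35 < 37 → go left; 35 > 27 → go right; 35 < 36 → go left. Place as left child of 36.
Insert 70: 70 > 37 → go right; 70 > 47 → go right. Place as right child of 47.
Insert 41: 41 > 37 → go right; 41 < 47 → go left; 41 < 46 → go left. Place as left child of 46.
Insert 16: 16 < 37 → go left; 16 < 27 → go left. Place as left child of 27.
Insert 48: 48 > 37 → go right; 48 > 47 → go right; 48 < 70 → go left. Place as left child of 70.
Insert 23: 23 < 37 → go left; 23 < 27 → go left; 23 > 16 → go right. Place as right child of 16.

Path to 41: 37 → 47 → 46 → 41
Path to 70: 37 → 47 → 70
The paths share a prefix ending at 47, then split left and right.

47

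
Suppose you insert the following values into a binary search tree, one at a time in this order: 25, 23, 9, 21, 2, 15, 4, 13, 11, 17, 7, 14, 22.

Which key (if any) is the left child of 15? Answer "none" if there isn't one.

25: root
23: left child of 25 (depth 1)
9: left child of 23 (depth 2)
21: right child of 9 (depth 3)
2: left child of 9 (depth 3)
15: left child of 21 (depth 4)
4: right child of 2 (depth 4)
13: left child of 15 (depth 5)
11: left child of 13 (depth 6)
17: right child of 15 (depth 5)
7: right child of 4 (depth 5)
14: right child of 13 (depth 6)
22: right child of 21 (depth 4)

13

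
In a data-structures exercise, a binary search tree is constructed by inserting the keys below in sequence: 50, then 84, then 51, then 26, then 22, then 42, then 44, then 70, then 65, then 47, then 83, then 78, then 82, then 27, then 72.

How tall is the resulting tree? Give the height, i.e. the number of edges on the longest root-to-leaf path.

Resulting structure (node: left, right):
  50: L=26, R=84
  84: L=51, R=–
  51: L=–, R=70
  26: L=22, R=42
  22: L=–, R=–
  42: L=27, R=44
  44: L=–, R=47
  70: L=65, R=83
  65: L=–, R=–
  47: L=–, R=–
  83: L=78, R=–
  78: L=72, R=82
  82: L=–, R=–
  27: L=–, R=–
  72: L=–, R=–

The deepest node is 82 at depth 6.

6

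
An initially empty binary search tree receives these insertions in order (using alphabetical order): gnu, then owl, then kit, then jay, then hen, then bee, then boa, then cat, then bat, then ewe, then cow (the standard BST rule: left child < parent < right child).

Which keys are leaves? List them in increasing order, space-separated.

Insert gnu: tree is empty, so gnu becomes the root.
Insert owl: owl > gnu → go right. Place as right child of gnu.
Insert kit: kit > gnu → go right; kit < owl → go left. Place as left child of owl.
Insert jay: jay > gnu → go right; jay < owl → go left; jay < kit → go left. Place as left child of kit.
Insert hen: hen > gnu → go right; hen < owl → go left; hen < kit → go left; hen < jay → go left. Place as left child of jay.
Insert bee: bee < gnu → go left. Place as left child of gnu.
Insert boa: boa < gnu → go left; boa > bee → go right. Place as right child of bee.
Insert cat: cat < gnu → go left; cat > bee → go right; cat > boa → go right. Place as right child of boa.
Insert bat: bat < gnu → go left; bat < bee → go left. Place as left child of bee.
Insert ewe: ewe < gnu → go left; ewe > bee → go right; ewe > boa → go right; ewe > cat → go right. Place as right child of cat.
Insert cow: cow < gnu → go left; cow > bee → go right; cow > boa → go right; cow > cat → go right; cow < ewe → go left. Place as left child of ewe.

bat cow hen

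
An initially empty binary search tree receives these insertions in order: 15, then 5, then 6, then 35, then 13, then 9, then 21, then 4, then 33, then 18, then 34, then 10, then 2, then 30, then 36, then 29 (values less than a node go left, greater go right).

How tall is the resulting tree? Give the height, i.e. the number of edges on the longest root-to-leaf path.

15: root
5: left child of 15 (depth 1)
6: right child of 5 (depth 2)
35: right child of 15 (depth 1)
13: right child of 6 (depth 3)
9: left child of 13 (depth 4)
21: left child of 35 (depth 2)
4: left child of 5 (depth 2)
33: right child of 21 (depth 3)
18: left child of 21 (depth 3)
34: right child of 33 (depth 4)
10: right child of 9 (depth 5)
2: left child of 4 (depth 3)
30: left child of 33 (depth 4)
36: right child of 35 (depth 2)
29: left child of 30 (depth 5)

The deepest node is 10 at depth 5.

5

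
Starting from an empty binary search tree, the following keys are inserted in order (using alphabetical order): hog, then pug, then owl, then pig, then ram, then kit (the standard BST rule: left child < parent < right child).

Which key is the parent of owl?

pug

hog: root
pug: right child of hog (depth 1)
owl: left child of pug (depth 2)
pig: right child of owl (depth 3)
ram: right child of pug (depth 2)
kit: left child of owl (depth 3)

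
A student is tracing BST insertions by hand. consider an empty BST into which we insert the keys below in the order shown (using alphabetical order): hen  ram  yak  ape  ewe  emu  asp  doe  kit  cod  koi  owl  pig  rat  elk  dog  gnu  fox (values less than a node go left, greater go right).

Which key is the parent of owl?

Insert hen: tree is empty, so hen becomes the root.
Insert ram: ram > hen → go right. Place as right child of hen.
Insert yak: yak > hen → go right; yak > ram → go right. Place as right child of ram.
Insert ape: ape < hen → go left. Place as left child of hen.
Insert ewe: ewe < hen → go left; ewe > ape → go right. Place as right child of ape.
Insert emu: emu < hen → go left; emu > ape → go right; emu < ewe → go left. Place as left child of ewe.
Insert asp: asp < hen → go left; asp > ape → go right; asp < ewe → go left; asp < emu → go left. Place as left child of emu.
Insert doe: doe < hen → go left; doe > ape → go right; doe < ewe → go left; doe < emu → go left; doe > asp → go right. Place as right child of asp.
Insert kit: kit > hen → go right; kit < ram → go left. Place as left child of ram.
Insert cod: cod < hen → go left; cod > ape → go right; cod < ewe → go left; cod < emu → go left; cod > asp → go right; cod < doe → go left. Place as left child of doe.
Insert koi: koi > hen → go right; koi < ram → go left; koi > kit → go right. Place as right child of kit.
Insert owl: owl > hen → go right; owl < ram → go left; owl > kit → go right; owl > koi → go right. Place as right child of koi.
Insert pig: pig > hen → go right; pig < ram → go left; pig > kit → go right; pig > koi → go right; pig > owl → go right. Place as right child of owl.
Insert rat: rat > hen → go right; rat > ram → go right; rat < yak → go left. Place as left child of yak.
Insert elk: elk < hen → go left; elk > ape → go right; elk < ewe → go left; elk < emu → go left; elk > asp → go right; elk > doe → go right. Place as right child of doe.
Insert dog: dog < hen → go left; dog > ape → go right; dog < ewe → go left; dog < emu → go left; dog > asp → go right; dog > doe → go right; dog < elk → go left. Place as left child of elk.
Insert gnu: gnu < hen → go left; gnu > ape → go right; gnu > ewe → go right. Place as right child of ewe.
Insert fox: fox < hen → go left; fox > ape → go right; fox > ewe → go right; fox < gnu → go left. Place as left child of gnu.

koi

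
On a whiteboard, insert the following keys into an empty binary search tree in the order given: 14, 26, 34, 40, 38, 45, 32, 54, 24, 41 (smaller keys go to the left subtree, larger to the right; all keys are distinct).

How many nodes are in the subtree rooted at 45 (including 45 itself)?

3

Resulting structure (node: left, right):
  14: L=–, R=26
  26: L=24, R=34
  34: L=32, R=40
  40: L=38, R=45
  38: L=–, R=–
  45: L=41, R=54
  32: L=–, R=–
  54: L=–, R=–
  24: L=–, R=–
  41: L=–, R=–

Subtree rooted at 45 contains: 45, 41, 54 — 3 nodes.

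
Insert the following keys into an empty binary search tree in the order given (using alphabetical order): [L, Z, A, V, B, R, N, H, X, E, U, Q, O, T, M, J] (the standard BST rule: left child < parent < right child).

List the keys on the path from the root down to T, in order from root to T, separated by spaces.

L Z V R U T

Insert L: tree is empty, so L becomes the root.
Insert Z: Z > L → go right. Place as right child of L.
Insert A: A < L → go left. Place as left child of L.
Insert V: V > L → go right; V < Z → go left. Place as left child of Z.
Insert B: B < L → go left; B > A → go right. Place as right child of A.
Insert R: R > L → go right; R < Z → go left; R < V → go left. Place as left child of V.
Insert N: N > L → go right; N < Z → go left; N < V → go left; N < R → go left. Place as left child of R.
Insert H: H < L → go left; H > A → go right; H > B → go right. Place as right child of B.
Insert X: X > L → go right; X < Z → go left; X > V → go right. Place as right child of V.
Insert E: E < L → go left; E > A → go right; E > B → go right; E < H → go left. Place as left child of H.
Insert U: U > L → go right; U < Z → go left; U < V → go left; U > R → go right. Place as right child of R.
Insert Q: Q > L → go right; Q < Z → go left; Q < V → go left; Q < R → go left; Q > N → go right. Place as right child of N.
Insert O: O > L → go right; O < Z → go left; O < V → go left; O < R → go left; O > N → go right; O < Q → go left. Place as left child of Q.
Insert T: T > L → go right; T < Z → go left; T < V → go left; T > R → go right; T < U → go left. Place as left child of U.
Insert M: M > L → go right; M < Z → go left; M < V → go left; M < R → go left; M < N → go left. Place as left child of N.
Insert J: J < L → go left; J > A → go right; J > B → go right; J > H → go right. Place as right child of H.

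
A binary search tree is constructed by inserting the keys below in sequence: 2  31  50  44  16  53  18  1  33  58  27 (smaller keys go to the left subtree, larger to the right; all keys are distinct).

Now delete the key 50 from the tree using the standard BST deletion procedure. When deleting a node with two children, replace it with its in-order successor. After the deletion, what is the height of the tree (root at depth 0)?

4

2: root
31: right child of 2 (depth 1)
50: right child of 31 (depth 2)
44: left child of 50 (depth 3)
16: left child of 31 (depth 2)
53: right child of 50 (depth 3)
18: right child of 16 (depth 3)
1: left child of 2 (depth 1)
33: left child of 44 (depth 4)
58: right child of 53 (depth 4)
27: right child of 18 (depth 4)

Delete 50 (two children — replace with in-order successor).
After deletion, deepest node is 33 at depth 4.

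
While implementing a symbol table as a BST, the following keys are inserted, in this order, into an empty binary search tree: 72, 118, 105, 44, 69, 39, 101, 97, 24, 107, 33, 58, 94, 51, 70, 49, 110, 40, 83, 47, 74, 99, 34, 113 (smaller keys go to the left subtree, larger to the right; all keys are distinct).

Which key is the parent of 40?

72: root
118: right child of 72 (depth 1)
105: left child of 118 (depth 2)
44: left child of 72 (depth 1)
69: right child of 44 (depth 2)
39: left child of 44 (depth 2)
101: left child of 105 (depth 3)
97: left child of 101 (depth 4)
24: left child of 39 (depth 3)
107: right child of 105 (depth 3)
33: right child of 24 (depth 4)
58: left child of 69 (depth 3)
94: left child of 97 (depth 5)
51: left child of 58 (depth 4)
70: right child of 69 (depth 3)
49: left child of 51 (depth 5)
110: right child of 107 (depth 4)
40: right child of 39 (depth 3)
83: left child of 94 (depth 6)
47: left child of 49 (depth 6)
74: left child of 83 (depth 7)
99: right child of 97 (depth 5)
34: right child of 33 (depth 5)
113: right child of 110 (depth 5)

39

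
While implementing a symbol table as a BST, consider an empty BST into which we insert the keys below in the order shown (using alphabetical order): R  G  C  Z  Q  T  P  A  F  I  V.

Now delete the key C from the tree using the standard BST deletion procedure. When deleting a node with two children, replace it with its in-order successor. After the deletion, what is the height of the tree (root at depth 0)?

Insert R: tree is empty, so R becomes the root.
Insert G: G < R → go left. Place as left child of R.
Insert C: C < R → go left; C < G → go left. Place as left child of G.
Insert Z: Z > R → go right. Place as right child of R.
Insert Q: Q < R → go left; Q > G → go right. Place as right child of G.
Insert T: T > R → go right; T < Z → go left. Place as left child of Z.
Insert P: P < R → go left; P > G → go right; P < Q → go left. Place as left child of Q.
Insert A: A < R → go left; A < G → go left; A < C → go left. Place as left child of C.
Insert F: F < R → go left; F < G → go left; F > C → go right. Place as right child of C.
Insert I: I < R → go left; I > G → go right; I < Q → go left; I < P → go left. Place as left child of P.
Insert V: V > R → go right; V < Z → go left; V > T → go right. Place as right child of T.

Delete C (two children — replace with in-order successor).
After deletion, deepest node is I at depth 4.

4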